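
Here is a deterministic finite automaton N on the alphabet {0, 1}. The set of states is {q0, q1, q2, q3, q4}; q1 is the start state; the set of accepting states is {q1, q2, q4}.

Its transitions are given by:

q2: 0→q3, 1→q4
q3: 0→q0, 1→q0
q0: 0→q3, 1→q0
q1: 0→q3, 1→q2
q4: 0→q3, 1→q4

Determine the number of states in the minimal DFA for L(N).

All states are reachable from the start state.
P0 = {q1,q2,q4} | {q0,q3}.
The partition is now stable with 2 blocks: {q1,q2,q4} | {q0,q3}.

2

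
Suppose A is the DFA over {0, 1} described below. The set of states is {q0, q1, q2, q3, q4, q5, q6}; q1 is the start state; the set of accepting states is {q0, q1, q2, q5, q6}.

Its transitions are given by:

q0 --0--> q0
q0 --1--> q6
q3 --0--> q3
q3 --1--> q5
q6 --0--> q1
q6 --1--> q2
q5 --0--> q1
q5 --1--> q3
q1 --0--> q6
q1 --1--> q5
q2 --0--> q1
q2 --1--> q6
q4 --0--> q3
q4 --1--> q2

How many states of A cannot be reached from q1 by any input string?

2

Starting at q1 and following transitions, the reachable set is {q1, q2, q3, q5, q6}. That leaves q0, q4 unreachable — 2 in total.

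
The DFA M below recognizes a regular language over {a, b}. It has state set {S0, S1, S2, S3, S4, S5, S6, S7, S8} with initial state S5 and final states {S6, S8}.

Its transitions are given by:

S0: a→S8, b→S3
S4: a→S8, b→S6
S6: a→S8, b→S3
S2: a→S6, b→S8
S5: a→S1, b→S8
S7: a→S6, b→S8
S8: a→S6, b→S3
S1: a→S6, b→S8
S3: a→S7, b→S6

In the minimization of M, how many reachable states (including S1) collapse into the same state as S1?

2

States {S0,S2,S4} cannot be reached from the start state, so discard them.
Initial partition by acceptance: {S6,S8} | {S1,S3,S5,S7}.
Refine {S1,S3,S5,S7} on symbol a: members go to different blocks, giving {S1,S7} and {S3,S5}.
Stable partition: {S6,S8} | {S1,S7} | {S3,S5} — 3 equivalence classes.
State S1 belongs to the block {S1,S7}, which has 2 states.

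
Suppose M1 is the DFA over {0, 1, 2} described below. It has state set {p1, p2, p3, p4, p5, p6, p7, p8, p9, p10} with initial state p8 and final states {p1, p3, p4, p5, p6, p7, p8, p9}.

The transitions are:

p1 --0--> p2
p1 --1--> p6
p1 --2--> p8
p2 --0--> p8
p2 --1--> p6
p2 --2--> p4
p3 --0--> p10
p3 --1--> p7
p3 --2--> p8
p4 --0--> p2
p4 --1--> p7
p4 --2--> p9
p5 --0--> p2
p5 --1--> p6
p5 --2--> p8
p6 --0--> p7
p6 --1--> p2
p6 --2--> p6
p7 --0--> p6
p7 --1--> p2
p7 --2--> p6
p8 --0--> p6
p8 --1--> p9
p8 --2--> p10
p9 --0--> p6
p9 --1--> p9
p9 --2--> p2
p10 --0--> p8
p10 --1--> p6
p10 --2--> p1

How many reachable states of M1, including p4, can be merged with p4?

Reachable states from the start: {p1,p2,p4,p6,p7,p8,p9,p10}. Unreachable: {p3,p5} — drop them.
Initial partition by acceptance: {p1,p4,p6,p7,p8,p9} | {p2,p10}.
On input 0, block {p1,p4,p6,p7,p8,p9} splits into {p6,p7,p8,p9} and {p1,p4}.
Split {p6,p7,p8,p9} by δ(·,1) → {p6,p7} and {p8,p9}.
Stable partition: {p6,p7} | {p2,p10} | {p1,p4} | {p8,p9} — 4 equivalence classes.
The equivalence class containing p4 is {p1,p4}, of size 2.

2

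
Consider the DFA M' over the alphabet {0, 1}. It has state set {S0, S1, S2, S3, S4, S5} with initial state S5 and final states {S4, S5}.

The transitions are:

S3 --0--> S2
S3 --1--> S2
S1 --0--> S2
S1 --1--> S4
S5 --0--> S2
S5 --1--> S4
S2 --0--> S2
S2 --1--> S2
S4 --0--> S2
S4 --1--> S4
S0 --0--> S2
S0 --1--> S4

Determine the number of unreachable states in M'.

3

Starting at S5 and following transitions, the reachable set is {S2, S4, S5}. That leaves S0, S1, S3 unreachable — 3 in total.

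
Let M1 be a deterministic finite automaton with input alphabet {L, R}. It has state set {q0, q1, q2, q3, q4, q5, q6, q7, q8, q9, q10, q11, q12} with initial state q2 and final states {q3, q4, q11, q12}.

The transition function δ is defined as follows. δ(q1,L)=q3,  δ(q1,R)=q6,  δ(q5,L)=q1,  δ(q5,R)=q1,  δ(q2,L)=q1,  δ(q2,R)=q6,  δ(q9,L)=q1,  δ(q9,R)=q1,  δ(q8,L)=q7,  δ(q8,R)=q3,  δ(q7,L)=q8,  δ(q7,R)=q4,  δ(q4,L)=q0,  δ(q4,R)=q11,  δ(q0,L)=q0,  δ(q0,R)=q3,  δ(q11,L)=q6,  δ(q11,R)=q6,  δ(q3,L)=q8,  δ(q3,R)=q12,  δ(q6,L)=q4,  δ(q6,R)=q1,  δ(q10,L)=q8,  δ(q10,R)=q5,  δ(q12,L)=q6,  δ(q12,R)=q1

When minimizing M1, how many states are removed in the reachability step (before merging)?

BFS from q2 reaches {q0, q1, q2, q3, q4, q6, q7, q8, q11, q12}; the 3 state(s) q5, q9, q10 are never visited.

3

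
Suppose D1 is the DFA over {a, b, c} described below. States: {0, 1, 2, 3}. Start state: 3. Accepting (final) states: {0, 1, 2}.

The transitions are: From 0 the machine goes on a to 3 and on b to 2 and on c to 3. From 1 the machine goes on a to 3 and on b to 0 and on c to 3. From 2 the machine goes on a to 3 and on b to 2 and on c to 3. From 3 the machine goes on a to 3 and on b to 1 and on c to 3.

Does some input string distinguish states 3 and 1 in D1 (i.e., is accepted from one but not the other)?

Every state is reachable, so we keep all 4.
Initial partition by acceptance: {0,1,2} | {3}.
The partition is now stable with 2 blocks: {0,1,2} | {3}.
3 and 1 end up in different blocks, so they are distinguishable. For instance, the string 'ε' is accepted from only 1.

Yes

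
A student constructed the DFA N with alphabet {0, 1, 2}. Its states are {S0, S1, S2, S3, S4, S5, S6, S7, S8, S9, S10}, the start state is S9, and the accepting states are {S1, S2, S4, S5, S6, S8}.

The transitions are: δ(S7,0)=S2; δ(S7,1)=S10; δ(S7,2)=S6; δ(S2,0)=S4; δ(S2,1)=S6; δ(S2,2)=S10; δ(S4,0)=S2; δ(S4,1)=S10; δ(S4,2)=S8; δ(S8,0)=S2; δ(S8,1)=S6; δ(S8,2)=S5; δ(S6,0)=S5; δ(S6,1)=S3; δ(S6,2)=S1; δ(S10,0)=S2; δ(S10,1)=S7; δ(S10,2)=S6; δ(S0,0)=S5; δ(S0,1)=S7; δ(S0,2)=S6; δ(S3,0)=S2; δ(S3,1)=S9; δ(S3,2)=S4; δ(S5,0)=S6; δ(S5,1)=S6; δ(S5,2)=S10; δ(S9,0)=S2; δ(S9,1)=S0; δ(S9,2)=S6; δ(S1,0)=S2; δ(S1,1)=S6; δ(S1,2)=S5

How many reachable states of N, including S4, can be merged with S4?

2

Start with accepting vs non-accepting: {S1,S2,S4,S5,S6,S8} | {S0,S3,S7,S9,S10}.
On input 1, block {S1,S2,S4,S5,S6,S8} splits into {S1,S2,S5,S8} and {S4,S6}.
Refine {S1,S2,S5,S8} on symbol 0: members go to different blocks, giving {S1,S8} and {S2,S5}.
The partition is now stable with 4 blocks: {S1,S8} | {S0,S3,S7,S9,S10} | {S4,S6} | {S2,S5}.
State S4 belongs to the block {S4,S6}, which has 2 states.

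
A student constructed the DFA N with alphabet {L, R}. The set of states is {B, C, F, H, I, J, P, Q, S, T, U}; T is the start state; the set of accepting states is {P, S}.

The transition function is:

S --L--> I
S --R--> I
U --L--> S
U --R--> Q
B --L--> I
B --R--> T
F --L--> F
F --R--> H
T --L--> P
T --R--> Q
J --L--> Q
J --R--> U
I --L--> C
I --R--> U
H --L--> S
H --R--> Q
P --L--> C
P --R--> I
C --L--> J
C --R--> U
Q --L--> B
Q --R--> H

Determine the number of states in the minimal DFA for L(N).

3

States {F} cannot be reached from the start state, so discard them.
P0 = {P,S} | {B,C,H,I,J,Q,T,U}.
Split {B,C,H,I,J,Q,T,U} by δ(·,L) → {B,C,I,J,Q} and {H,T,U}.
The partition is now stable with 3 blocks: {P,S} | {B,C,I,J,Q} | {H,T,U}.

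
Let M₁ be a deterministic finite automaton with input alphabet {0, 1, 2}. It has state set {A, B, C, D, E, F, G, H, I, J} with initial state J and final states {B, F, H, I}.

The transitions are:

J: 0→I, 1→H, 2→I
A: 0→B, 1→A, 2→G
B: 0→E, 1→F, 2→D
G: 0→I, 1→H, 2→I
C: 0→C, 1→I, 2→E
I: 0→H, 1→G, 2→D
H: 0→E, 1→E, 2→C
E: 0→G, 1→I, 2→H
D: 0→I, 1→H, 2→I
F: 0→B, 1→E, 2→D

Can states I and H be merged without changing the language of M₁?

No

Reachable states from the start: {C,D,E,G,H,I,J}. Unreachable: {A,B,F} — drop them.
P0 = {H,I} | {C,D,E,G,J}.
Split {H,I} by δ(·,0) → {H} and {I}.
Refine {C,D,E,G,J} on symbol 0: members go to different blocks, giving {D,G,J} and {C,E}.
On input 0, block {C,E} splits into {C} and {E}.
No further refinement is possible. Final partition (5 blocks): {H} | {D,G,J} | {I} | {C} | {E}.
I and H end up in different blocks, so they are distinguishable. For instance, the string '0' is accepted from only I.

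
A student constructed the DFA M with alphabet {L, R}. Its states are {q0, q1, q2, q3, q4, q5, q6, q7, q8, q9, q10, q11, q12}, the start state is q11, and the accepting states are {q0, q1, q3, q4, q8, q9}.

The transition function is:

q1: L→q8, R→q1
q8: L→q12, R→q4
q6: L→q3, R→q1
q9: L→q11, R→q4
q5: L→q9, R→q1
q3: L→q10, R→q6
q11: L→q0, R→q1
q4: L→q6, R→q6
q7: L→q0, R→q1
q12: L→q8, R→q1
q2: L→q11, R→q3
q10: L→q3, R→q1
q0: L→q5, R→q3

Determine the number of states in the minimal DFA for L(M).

5

First remove the unreachable states {q2,q7}; 11 states remain.
Start with accepting vs non-accepting: {q0,q1,q3,q4,q8,q9} | {q5,q6,q10,q11,q12}.
Refine {q0,q1,q3,q4,q8,q9} on symbol L: members go to different blocks, giving {q0,q3,q4,q8,q9} and {q1}.
On input R, block {q0,q3,q4,q8,q9} splits into {q0,q8,q9} and {q3,q4}.
Split {q5,q6,q10,q11,q12} by δ(·,L) → {q5,q11,q12} and {q6,q10}.
Stable partition: {q0,q8,q9} | {q5,q11,q12} | {q1} | {q3,q4} | {q6,q10} — 5 equivalence classes.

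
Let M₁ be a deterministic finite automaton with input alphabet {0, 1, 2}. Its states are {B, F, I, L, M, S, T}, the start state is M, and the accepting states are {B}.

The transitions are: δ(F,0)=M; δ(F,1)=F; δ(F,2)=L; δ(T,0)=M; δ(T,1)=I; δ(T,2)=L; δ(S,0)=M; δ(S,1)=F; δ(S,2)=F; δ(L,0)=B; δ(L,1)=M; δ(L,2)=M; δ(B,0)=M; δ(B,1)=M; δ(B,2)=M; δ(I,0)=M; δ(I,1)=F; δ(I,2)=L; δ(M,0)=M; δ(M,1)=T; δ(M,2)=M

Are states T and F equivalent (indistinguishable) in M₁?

Reachable states from the start: {B,F,I,L,M,T}. Unreachable: {S} — drop them.
Initial partition by acceptance: {B} | {F,I,L,M,T}.
Refine {F,I,L,M,T} on symbol 0: members go to different blocks, giving {F,I,M,T} and {L}.
On input 2, block {F,I,M,T} splits into {F,I,T} and {M}.
Stable partition: {B} | {F,I,T} | {L} | {M} — 4 equivalence classes.
T and F lie in the same block of the stable partition, so they are equivalent — no string distinguishes them.

Yes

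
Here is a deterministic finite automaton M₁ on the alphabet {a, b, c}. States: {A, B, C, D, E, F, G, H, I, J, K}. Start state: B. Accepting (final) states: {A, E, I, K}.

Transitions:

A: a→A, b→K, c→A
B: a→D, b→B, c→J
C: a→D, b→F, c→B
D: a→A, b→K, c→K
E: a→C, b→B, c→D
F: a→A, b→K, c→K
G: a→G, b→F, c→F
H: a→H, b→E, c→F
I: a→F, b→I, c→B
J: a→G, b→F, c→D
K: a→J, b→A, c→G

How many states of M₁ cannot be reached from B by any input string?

4

Starting at B and following transitions, the reachable set is {A, B, D, F, G, J, K}. That leaves C, E, H, I unreachable — 4 in total.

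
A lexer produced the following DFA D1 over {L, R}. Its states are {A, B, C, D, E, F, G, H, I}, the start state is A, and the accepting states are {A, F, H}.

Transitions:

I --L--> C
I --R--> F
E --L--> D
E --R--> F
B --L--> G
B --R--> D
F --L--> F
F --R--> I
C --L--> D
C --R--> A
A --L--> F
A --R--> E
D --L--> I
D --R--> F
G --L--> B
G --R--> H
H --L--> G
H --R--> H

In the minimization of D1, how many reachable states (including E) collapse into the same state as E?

4

Reachable states from the start: {A,C,D,E,F,I}. Unreachable: {B,G,H} — drop them.
Start with accepting vs non-accepting: {A,F} | {C,D,E,I}.
The partition is now stable with 2 blocks: {A,F} | {C,D,E,I}.
State E belongs to the block {C,D,E,I}, which has 4 states.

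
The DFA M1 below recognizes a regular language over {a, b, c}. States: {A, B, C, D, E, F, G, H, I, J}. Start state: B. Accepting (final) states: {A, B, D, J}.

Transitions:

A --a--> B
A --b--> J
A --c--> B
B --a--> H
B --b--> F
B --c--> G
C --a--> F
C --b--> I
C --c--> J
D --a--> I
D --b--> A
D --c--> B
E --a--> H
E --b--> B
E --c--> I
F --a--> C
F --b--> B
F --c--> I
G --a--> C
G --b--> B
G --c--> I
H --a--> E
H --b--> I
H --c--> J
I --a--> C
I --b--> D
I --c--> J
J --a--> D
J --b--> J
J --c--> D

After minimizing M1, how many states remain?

Every state is reachable, so we keep all 10.
Initial partition by acceptance: {A,B,D,J} | {C,E,F,G,H,I}.
On input a, block {A,B,D,J} splits into {A,J} and {B,D}.
Refine {C,E,F,G,H,I} on symbol b: members go to different blocks, giving {E,F,G,I} and {C,H}.
Split {E,F,G,I} by δ(·,c) → {E,F,G} and {I}.
On input a, block {B,D} splits into {B} and {D}.
Refine {A,J} on symbol a: members go to different blocks, giving {A} and {J}.
No further refinement is possible. Final partition (7 blocks): {A} | {E,F,G} | {B} | {C,H} | {I} | {D} | {J}.

7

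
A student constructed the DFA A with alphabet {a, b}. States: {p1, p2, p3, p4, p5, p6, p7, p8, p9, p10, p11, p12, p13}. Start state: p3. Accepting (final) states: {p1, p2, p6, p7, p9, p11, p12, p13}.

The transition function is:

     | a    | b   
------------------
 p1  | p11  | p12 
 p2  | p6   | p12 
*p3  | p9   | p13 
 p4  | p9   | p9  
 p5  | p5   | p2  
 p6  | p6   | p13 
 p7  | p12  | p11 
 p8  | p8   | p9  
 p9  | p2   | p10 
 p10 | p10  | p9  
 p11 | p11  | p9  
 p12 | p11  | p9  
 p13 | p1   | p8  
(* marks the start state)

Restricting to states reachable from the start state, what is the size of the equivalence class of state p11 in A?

3

Reachable states from the start: {p1,p2,p3,p6,p8,p9,p10,p11,p12,p13}. Unreachable: {p4,p5,p7} — drop them.
Initial partition by acceptance: {p1,p2,p6,p9,p11,p12,p13} | {p3,p8,p10}.
On input b, block {p1,p2,p6,p9,p11,p12,p13} splits into {p1,p2,p6,p11,p12} and {p9,p13}.
Refine {p1,p2,p6,p11,p12} on symbol b: members go to different blocks, giving {p6,p11,p12} and {p1,p2}.
Split {p3,p8,p10} by δ(·,a) → {p8,p10} and {p3}.
No further refinement is possible. Final partition (5 blocks): {p6,p11,p12} | {p8,p10} | {p9,p13} | {p1,p2} | {p3}.
The equivalence class containing p11 is {p6,p11,p12}, of size 3.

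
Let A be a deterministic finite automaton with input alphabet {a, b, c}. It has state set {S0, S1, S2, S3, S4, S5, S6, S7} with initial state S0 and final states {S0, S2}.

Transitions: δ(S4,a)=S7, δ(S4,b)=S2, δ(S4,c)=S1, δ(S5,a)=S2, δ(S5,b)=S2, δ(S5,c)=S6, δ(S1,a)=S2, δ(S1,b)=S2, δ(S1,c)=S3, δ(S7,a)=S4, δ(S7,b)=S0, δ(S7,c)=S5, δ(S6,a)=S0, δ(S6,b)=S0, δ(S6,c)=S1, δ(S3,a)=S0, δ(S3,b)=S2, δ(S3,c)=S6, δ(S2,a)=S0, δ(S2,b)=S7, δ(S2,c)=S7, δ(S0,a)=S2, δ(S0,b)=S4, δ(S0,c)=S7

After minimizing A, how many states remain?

3

Initial partition by acceptance: {S0,S2} | {S1,S3,S4,S5,S6,S7}.
Refine {S1,S3,S4,S5,S6,S7} on symbol a: members go to different blocks, giving {S1,S3,S5,S6} and {S4,S7}.
The partition is now stable with 3 blocks: {S0,S2} | {S1,S3,S5,S6} | {S4,S7}.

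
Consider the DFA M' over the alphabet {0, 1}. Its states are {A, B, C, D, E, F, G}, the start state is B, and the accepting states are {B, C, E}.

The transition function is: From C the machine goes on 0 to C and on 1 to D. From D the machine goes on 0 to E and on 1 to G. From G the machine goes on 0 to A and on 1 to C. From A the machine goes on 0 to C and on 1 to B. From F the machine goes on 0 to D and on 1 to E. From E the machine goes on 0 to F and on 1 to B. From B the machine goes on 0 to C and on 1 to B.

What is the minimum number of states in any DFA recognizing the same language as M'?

Initial partition by acceptance: {B,C,E} | {A,D,F,G}.
Refine {B,C,E} on symbol 0: members go to different blocks, giving {B,C} and {E}.
Refine {B,C} on symbol 1: members go to different blocks, giving {B} and {C}.
Split {A,D,F,G} by δ(·,0) → {F,G} and {A} and {D}.
Split {F,G} by δ(·,0) → {F} and {G}.
The partition is now stable with 7 blocks: {B} | {F} | {E} | {C} | {A} | {D} | {G}.

7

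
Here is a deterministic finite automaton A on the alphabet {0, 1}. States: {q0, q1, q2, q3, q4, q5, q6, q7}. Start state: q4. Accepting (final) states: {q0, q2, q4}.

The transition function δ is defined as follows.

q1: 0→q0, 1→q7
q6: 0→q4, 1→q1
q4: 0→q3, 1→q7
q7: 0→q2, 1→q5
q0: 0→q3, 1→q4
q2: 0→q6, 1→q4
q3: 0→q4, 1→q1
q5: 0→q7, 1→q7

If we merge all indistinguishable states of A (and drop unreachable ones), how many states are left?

Every state is reachable, so we keep all 8.
P0 = {q0,q2,q4} | {q1,q3,q5,q6,q7}.
Split {q0,q2,q4} by δ(·,1) → {q0,q2} and {q4}.
Split {q1,q3,q5,q6,q7} by δ(·,0) → {q1,q7} and {q3,q6} and {q5}.
Refine {q1,q7} on symbol 1: members go to different blocks, giving {q1} and {q7}.
The partition is now stable with 6 blocks: {q0,q2} | {q1} | {q4} | {q3,q6} | {q5} | {q7}.

6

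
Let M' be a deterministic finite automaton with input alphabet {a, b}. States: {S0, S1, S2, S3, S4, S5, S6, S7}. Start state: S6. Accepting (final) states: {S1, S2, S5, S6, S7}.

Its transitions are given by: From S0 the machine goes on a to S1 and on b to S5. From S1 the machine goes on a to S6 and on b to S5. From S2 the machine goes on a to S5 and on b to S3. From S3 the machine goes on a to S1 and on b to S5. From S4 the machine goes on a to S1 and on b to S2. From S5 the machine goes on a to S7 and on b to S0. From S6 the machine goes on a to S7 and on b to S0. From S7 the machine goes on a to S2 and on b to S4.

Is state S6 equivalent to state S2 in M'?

Yes

Initial partition by acceptance: {S1,S2,S5,S6,S7} | {S0,S3,S4}.
On input b, block {S1,S2,S5,S6,S7} splits into {S2,S5,S6,S7} and {S1}.
Stable partition: {S2,S5,S6,S7} | {S0,S3,S4} | {S1} — 3 equivalence classes.
S6 and S2 lie in the same block of the stable partition, so they are equivalent — no string distinguishes them.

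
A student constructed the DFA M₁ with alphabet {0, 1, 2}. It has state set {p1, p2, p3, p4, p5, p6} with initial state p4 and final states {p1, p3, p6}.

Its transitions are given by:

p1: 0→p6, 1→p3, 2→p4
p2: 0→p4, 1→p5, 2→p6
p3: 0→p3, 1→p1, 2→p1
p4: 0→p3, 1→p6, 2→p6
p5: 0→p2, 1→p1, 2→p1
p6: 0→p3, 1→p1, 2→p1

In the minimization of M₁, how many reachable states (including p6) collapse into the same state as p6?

First remove the unreachable states {p2,p5}; 4 states remain.
P0 = {p1,p3,p6} | {p4}.
Refine {p1,p3,p6} on symbol 2: members go to different blocks, giving {p3,p6} and {p1}.
The partition is now stable with 3 blocks: {p3,p6} | {p4} | {p1}.
The equivalence class containing p6 is {p3,p6}, of size 2.

2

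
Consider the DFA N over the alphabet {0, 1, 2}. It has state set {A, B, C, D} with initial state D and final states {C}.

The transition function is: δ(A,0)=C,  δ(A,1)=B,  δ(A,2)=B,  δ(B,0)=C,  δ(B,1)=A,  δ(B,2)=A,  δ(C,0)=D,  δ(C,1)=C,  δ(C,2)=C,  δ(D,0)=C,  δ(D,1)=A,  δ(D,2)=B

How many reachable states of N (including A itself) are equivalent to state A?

Every state is reachable, so we keep all 4.
Initial partition by acceptance: {C} | {A,B,D}.
Stable partition: {C} | {A,B,D} — 2 equivalence classes.
State A belongs to the block {A,B,D}, which has 3 states.

3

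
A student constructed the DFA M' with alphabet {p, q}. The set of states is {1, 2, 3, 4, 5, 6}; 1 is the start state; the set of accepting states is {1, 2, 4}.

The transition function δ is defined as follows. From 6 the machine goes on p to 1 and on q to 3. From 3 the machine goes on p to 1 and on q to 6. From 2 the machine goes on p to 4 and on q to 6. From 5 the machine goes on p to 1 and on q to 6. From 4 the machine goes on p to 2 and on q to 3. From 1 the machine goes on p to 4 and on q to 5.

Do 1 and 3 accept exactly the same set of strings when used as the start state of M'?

Initial partition by acceptance: {1,2,4} | {3,5,6}.
No further refinement is possible. Final partition (2 blocks): {1,2,4} | {3,5,6}.
1 and 3 end up in different blocks, so they are distinguishable. For instance, the string 'ε' is accepted from only 1.

No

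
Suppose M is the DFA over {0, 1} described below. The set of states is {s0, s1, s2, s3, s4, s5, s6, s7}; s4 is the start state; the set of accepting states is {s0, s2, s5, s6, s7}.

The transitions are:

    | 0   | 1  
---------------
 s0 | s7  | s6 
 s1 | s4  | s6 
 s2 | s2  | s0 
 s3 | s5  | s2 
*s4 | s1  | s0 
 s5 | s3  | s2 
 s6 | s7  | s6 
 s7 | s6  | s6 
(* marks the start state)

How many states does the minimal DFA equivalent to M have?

2

First remove the unreachable states {s2,s3,s5}; 5 states remain.
P0 = {s0,s6,s7} | {s1,s4}.
No further refinement is possible. Final partition (2 blocks): {s0,s6,s7} | {s1,s4}.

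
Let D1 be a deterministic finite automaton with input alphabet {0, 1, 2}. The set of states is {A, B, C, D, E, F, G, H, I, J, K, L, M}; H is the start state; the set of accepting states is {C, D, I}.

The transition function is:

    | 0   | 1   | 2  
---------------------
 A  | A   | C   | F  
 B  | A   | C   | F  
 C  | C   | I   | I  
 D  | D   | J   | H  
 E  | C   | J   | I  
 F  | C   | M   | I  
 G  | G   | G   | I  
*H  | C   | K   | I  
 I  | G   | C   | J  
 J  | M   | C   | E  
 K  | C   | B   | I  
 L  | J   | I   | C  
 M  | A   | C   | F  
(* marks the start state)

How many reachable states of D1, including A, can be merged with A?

Reachable states from the start: {A,B,C,E,F,G,H,I,J,K,M}. Unreachable: {D,L} — drop them.
Start with accepting vs non-accepting: {C,I} | {A,B,E,F,G,H,J,K,M}.
Split {C,I} by δ(·,0) → {C} and {I}.
Split {A,B,E,F,G,H,J,K,M} by δ(·,0) → {A,B,G,J,M} and {E,F,H,K}.
Split {A,B,G,J,M} by δ(·,1) → {A,B,J,M} and {G}.
On input 1, block {E,F,H,K} splits into {E,F,K} and {H}.
No further refinement is possible. Final partition (6 blocks): {C} | {A,B,J,M} | {I} | {E,F,K} | {G} | {H}.
The equivalence class containing A is {A,B,J,M}, of size 4.

4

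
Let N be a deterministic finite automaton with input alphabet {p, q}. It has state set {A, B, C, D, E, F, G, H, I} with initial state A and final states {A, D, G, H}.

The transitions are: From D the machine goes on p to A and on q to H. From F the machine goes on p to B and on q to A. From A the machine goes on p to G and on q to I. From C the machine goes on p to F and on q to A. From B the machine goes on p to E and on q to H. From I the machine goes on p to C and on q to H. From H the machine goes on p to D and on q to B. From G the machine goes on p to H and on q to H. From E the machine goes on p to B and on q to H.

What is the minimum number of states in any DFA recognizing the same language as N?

All states are reachable from the start state.
P0 = {A,D,G,H} | {B,C,E,F,I}.
Split {A,D,G,H} by δ(·,q) → {A,H} and {D,G}.
No further refinement is possible. Final partition (3 blocks): {A,H} | {B,C,E,F,I} | {D,G}.

3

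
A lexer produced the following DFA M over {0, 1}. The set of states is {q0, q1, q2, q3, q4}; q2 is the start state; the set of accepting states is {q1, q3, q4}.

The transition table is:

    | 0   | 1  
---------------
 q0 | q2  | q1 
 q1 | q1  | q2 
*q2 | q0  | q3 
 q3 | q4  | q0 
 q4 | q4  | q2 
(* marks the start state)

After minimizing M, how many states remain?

2

Start with accepting vs non-accepting: {q1,q3,q4} | {q0,q2}.
The partition is now stable with 2 blocks: {q1,q3,q4} | {q0,q2}.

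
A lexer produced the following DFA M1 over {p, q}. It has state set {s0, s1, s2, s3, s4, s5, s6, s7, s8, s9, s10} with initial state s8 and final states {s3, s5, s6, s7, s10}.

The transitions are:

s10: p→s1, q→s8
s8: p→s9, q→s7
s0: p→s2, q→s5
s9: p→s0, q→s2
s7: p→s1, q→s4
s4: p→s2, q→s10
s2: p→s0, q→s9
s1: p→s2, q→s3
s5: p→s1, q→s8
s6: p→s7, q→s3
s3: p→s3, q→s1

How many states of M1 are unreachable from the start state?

Starting at s8 and following transitions, the reachable set is {s0, s1, s2, s3, s4, s5, s7, s8, s9, s10}. That leaves s6 unreachable — 1 in total.

1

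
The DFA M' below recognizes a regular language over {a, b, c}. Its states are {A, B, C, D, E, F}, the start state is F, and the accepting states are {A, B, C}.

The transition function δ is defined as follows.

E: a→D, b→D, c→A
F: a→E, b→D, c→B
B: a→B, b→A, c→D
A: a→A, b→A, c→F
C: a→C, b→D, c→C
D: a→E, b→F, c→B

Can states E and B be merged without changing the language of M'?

States {C} cannot be reached from the start state, so discard them.
Start with accepting vs non-accepting: {A,B} | {D,E,F}.
No further refinement is possible. Final partition (2 blocks): {A,B} | {D,E,F}.
E and B end up in different blocks, so they are distinguishable. For instance, the string 'ε' is accepted from only B.

No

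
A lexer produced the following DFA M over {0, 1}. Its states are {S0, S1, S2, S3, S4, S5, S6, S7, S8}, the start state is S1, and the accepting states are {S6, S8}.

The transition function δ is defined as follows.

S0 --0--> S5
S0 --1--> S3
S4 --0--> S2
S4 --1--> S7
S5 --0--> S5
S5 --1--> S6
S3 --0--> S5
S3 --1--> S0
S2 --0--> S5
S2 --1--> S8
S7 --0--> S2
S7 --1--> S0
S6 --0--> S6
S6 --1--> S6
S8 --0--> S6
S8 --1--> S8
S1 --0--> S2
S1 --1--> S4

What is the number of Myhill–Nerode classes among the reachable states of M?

All states are reachable from the start state.
Start with accepting vs non-accepting: {S6,S8} | {S0,S1,S2,S3,S4,S5,S7}.
Refine {S0,S1,S2,S3,S4,S5,S7} on symbol 1: members go to different blocks, giving {S0,S1,S3,S4,S7} and {S2,S5}.
Stable partition: {S6,S8} | {S0,S1,S3,S4,S7} | {S2,S5} — 3 equivalence classes.

3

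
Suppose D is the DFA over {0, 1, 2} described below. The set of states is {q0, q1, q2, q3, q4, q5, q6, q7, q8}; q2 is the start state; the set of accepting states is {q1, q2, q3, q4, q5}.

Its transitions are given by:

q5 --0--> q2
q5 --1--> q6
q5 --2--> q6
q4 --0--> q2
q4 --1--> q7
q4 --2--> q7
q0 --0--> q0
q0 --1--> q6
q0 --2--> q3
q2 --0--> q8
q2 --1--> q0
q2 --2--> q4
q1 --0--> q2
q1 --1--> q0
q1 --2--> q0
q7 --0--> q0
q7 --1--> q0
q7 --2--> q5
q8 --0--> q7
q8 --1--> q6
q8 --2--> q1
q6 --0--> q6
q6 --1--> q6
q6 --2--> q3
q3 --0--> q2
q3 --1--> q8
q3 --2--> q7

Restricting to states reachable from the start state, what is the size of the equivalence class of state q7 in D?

Every state is reachable, so we keep all 9.
Initial partition by acceptance: {q1,q2,q3,q4,q5} | {q0,q6,q7,q8}.
Refine {q1,q2,q3,q4,q5} on symbol 0: members go to different blocks, giving {q1,q3,q4,q5} and {q2}.
No further refinement is possible. Final partition (3 blocks): {q1,q3,q4,q5} | {q0,q6,q7,q8} | {q2}.
State q7 belongs to the block {q0,q6,q7,q8}, which has 4 states.

4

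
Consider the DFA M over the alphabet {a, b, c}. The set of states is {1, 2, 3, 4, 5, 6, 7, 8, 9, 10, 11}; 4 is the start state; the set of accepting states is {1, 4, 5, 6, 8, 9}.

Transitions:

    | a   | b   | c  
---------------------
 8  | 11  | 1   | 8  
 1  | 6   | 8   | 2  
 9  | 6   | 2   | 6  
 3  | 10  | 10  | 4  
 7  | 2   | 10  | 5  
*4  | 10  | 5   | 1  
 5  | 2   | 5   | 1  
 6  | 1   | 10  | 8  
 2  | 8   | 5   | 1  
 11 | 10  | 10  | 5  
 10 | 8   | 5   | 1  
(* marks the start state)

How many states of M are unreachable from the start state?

No path from 4 leads to 3, 7, 9; the other 8 states are all reachable.

3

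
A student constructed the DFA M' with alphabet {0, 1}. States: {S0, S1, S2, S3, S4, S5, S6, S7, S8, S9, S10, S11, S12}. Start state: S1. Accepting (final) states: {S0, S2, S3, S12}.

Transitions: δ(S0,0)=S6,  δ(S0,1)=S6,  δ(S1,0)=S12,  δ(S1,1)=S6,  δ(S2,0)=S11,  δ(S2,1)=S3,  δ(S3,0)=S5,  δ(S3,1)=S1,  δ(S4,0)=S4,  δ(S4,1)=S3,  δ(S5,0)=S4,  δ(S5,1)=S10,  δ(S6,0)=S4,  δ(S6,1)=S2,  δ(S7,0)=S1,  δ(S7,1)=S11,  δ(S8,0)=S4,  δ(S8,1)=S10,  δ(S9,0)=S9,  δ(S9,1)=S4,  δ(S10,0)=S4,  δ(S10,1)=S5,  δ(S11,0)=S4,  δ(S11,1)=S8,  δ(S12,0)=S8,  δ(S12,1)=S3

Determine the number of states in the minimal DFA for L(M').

States {S0,S7,S9} cannot be reached from the start state, so discard them.
P0 = {S2,S3,S12} | {S1,S4,S5,S6,S8,S10,S11}.
On input 1, block {S2,S3,S12} splits into {S2,S12} and {S3}.
Refine {S1,S4,S5,S6,S8,S10,S11} on symbol 0: members go to different blocks, giving {S4,S5,S6,S8,S10,S11} and {S1}.
On input 1, block {S4,S5,S6,S8,S10,S11} splits into {S5,S8,S10,S11} and {S4} and {S6}.
The partition is now stable with 6 blocks: {S2,S12} | {S5,S8,S10,S11} | {S3} | {S1} | {S4} | {S6}.

6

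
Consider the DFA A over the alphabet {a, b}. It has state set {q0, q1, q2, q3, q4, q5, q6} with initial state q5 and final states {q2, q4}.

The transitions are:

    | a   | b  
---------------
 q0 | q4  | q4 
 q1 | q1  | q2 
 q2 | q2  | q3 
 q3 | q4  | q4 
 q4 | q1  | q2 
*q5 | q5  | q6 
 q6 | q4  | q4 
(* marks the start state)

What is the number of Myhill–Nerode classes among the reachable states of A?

5

States {q0} cannot be reached from the start state, so discard them.
Start with accepting vs non-accepting: {q2,q4} | {q1,q3,q5,q6}.
On input a, block {q2,q4} splits into {q2} and {q4}.
Split {q1,q3,q5,q6} by δ(·,a) → {q1,q5} and {q3,q6}.
On input b, block {q1,q5} splits into {q1} and {q5}.
Stable partition: {q2} | {q1} | {q4} | {q3,q6} | {q5} — 5 equivalence classes.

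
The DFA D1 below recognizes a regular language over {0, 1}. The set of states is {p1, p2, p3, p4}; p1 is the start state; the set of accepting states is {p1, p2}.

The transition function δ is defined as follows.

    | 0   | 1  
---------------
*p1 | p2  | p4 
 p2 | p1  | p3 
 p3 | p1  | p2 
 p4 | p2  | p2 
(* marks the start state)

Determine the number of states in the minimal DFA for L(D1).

Initial partition by acceptance: {p1,p2} | {p3,p4}.
The partition is now stable with 2 blocks: {p1,p2} | {p3,p4}.

2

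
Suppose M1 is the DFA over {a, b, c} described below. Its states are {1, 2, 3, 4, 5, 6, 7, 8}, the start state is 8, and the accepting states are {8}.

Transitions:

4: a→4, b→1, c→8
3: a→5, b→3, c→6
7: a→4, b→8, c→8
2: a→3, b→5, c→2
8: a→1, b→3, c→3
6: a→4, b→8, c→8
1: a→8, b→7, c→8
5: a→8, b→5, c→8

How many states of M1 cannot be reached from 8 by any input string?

Starting at 8 and following transitions, the reachable set is {1, 3, 4, 5, 6, 7, 8}. That leaves 2 unreachable — 1 in total.

1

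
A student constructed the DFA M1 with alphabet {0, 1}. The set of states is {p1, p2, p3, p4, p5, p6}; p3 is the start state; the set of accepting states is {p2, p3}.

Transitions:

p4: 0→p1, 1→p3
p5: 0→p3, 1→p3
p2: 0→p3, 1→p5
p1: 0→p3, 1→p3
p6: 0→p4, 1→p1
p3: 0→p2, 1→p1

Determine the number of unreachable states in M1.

2

Starting at p3 and following transitions, the reachable set is {p1, p2, p3, p5}. That leaves p4, p6 unreachable — 2 in total.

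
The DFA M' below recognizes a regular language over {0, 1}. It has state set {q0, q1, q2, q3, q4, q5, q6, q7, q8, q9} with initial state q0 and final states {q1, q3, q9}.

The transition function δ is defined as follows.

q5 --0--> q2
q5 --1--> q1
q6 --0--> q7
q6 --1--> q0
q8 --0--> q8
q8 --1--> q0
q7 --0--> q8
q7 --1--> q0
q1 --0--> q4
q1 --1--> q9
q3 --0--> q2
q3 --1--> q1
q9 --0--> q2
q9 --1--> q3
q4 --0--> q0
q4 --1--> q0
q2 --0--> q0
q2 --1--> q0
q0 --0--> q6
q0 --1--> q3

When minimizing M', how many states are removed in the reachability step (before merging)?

No path from q0 leads to q5; the other 9 states are all reachable.

1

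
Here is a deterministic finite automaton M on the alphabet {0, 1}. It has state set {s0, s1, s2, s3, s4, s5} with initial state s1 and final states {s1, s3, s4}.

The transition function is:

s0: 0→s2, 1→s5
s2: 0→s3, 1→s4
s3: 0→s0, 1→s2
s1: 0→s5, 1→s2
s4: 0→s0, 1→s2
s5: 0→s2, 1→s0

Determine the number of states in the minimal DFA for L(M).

All states are reachable from the start state.
Start with accepting vs non-accepting: {s1,s3,s4} | {s0,s2,s5}.
Refine {s0,s2,s5} on symbol 0: members go to different blocks, giving {s0,s5} and {s2}.
The partition is now stable with 3 blocks: {s1,s3,s4} | {s0,s5} | {s2}.

3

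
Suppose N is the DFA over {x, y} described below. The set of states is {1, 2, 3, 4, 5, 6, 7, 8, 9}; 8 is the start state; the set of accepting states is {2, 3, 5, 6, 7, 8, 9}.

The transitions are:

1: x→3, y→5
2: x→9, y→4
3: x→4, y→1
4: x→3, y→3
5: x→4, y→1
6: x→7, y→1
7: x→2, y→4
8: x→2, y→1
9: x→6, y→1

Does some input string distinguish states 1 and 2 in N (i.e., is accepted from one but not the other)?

Yes

Every state is reachable, so we keep all 9.
Start with accepting vs non-accepting: {2,3,5,6,7,8,9} | {1,4}.
On input x, block {2,3,5,6,7,8,9} splits into {2,6,7,8,9} and {3,5}.
Stable partition: {2,6,7,8,9} | {1,4} | {3,5} — 3 equivalence classes.
1 and 2 end up in different blocks, so they are distinguishable. For instance, the string 'ε' is accepted from only 2.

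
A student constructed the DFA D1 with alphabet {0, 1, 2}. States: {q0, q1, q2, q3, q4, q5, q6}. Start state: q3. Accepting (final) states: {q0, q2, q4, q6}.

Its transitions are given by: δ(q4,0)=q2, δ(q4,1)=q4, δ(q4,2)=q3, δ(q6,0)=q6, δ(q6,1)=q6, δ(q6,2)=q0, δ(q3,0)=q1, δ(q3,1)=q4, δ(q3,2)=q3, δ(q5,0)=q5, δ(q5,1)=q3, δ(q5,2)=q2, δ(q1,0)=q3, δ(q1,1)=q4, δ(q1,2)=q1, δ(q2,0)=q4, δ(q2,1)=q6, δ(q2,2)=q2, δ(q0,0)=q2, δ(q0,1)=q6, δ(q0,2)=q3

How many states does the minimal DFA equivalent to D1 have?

First remove the unreachable states {q5}; 6 states remain.
Start with accepting vs non-accepting: {q0,q2,q4,q6} | {q1,q3}.
On input 2, block {q0,q2,q4,q6} splits into {q0,q4} and {q2,q6}.
Split {q0,q4} by δ(·,1) → {q0} and {q4}.
Refine {q2,q6} on symbol 0: members go to different blocks, giving {q2} and {q6}.
The partition is now stable with 5 blocks: {q0} | {q1,q3} | {q2} | {q4} | {q6}.

5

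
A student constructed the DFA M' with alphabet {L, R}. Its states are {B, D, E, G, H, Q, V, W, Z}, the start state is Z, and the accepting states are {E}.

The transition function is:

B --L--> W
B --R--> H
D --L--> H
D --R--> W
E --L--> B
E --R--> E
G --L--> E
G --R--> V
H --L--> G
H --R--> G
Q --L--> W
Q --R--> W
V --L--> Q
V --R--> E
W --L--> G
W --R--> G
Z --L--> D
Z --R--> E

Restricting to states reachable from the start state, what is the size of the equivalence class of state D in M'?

Every state is reachable, so we keep all 9.
Start with accepting vs non-accepting: {E} | {B,D,G,H,Q,V,W,Z}.
Split {B,D,G,H,Q,V,W,Z} by δ(·,L) → {B,D,H,Q,V,W,Z} and {G}.
Split {B,D,H,Q,V,W,Z} by δ(·,L) → {B,D,Q,V,Z} and {H,W}.
On input L, block {B,D,Q,V,Z} splits into {B,D,Q} and {V,Z}.
Stable partition: {E} | {B,D,Q} | {G} | {H,W} | {V,Z} — 5 equivalence classes.
State D belongs to the block {B,D,Q}, which has 3 states.

3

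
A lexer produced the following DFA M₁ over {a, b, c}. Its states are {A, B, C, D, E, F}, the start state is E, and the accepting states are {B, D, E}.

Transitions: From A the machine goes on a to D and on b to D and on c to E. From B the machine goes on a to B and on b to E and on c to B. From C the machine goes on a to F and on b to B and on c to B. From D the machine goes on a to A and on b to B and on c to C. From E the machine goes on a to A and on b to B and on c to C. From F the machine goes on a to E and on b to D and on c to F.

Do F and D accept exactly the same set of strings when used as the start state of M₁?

No

All states are reachable from the start state.
P0 = {B,D,E} | {A,C,F}.
Refine {B,D,E} on symbol a: members go to different blocks, giving {D,E} and {B}.
Split {A,C,F} by δ(·,a) → {A,F} and {C}.
Refine {A,F} on symbol c: members go to different blocks, giving {A} and {F}.
No further refinement is possible. Final partition (5 blocks): {D,E} | {A} | {B} | {C} | {F}.
F and D end up in different blocks, so they are distinguishable. For instance, the string 'ε' is accepted from only D.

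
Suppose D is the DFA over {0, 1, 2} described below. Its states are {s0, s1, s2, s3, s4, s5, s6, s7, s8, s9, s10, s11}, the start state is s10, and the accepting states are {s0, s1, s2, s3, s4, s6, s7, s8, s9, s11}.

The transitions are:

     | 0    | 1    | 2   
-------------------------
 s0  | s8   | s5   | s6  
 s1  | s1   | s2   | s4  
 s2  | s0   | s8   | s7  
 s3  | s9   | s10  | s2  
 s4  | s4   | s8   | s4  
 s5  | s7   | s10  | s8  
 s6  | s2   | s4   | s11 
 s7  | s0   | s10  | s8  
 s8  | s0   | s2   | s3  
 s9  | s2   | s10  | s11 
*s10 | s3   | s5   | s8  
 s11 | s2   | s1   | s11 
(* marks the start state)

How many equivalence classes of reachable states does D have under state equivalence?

Start with accepting vs non-accepting: {s0,s1,s2,s3,s4,s6,s7,s8,s9,s11} | {s5,s10}.
Refine {s0,s1,s2,s3,s4,s6,s7,s8,s9,s11} on symbol 1: members go to different blocks, giving {s1,s2,s4,s6,s8,s11} and {s0,s3,s7,s9}.
Refine {s1,s2,s4,s6,s8,s11} on symbol 0: members go to different blocks, giving {s1,s4,s6,s11} and {s2,s8}.
On input 0, block {s1,s4,s6,s11} splits into {s1,s4} and {s6,s11}.
Refine {s0,s3,s7,s9} on symbol 0: members go to different blocks, giving {s0,s9} and {s3,s7}.
No further refinement is possible. Final partition (6 blocks): {s1,s4} | {s5,s10} | {s0,s9} | {s2,s8} | {s6,s11} | {s3,s7}.

6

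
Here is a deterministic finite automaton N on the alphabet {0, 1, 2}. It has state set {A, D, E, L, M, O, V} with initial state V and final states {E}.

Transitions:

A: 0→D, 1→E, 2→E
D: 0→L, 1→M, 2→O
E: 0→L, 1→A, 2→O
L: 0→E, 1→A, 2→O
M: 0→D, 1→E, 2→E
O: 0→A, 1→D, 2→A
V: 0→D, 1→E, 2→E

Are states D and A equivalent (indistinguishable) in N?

Start with accepting vs non-accepting: {E} | {A,D,L,M,O,V}.
Refine {A,D,L,M,O,V} on symbol 0: members go to different blocks, giving {A,D,M,O,V} and {L}.
Split {A,D,M,O,V} by δ(·,0) → {A,M,O,V} and {D}.
Refine {A,M,O,V} on symbol 0: members go to different blocks, giving {A,M,V} and {O}.
Stable partition: {E} | {A,M,V} | {L} | {D} | {O} — 5 equivalence classes.
D and A end up in different blocks, so they are distinguishable. For instance, the string '1' is accepted from only A.

No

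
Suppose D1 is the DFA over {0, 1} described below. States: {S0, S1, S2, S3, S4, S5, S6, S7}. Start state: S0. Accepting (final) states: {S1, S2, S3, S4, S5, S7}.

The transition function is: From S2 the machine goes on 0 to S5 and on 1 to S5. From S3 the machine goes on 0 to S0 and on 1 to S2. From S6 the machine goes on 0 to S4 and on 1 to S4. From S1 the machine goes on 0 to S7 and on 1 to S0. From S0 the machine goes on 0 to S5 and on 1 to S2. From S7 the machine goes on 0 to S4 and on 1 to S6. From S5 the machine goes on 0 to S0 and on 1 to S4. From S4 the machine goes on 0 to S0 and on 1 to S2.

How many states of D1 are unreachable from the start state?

Starting at S0 and following transitions, the reachable set is {S0, S2, S4, S5}. That leaves S1, S3, S6, S7 unreachable — 4 in total.

4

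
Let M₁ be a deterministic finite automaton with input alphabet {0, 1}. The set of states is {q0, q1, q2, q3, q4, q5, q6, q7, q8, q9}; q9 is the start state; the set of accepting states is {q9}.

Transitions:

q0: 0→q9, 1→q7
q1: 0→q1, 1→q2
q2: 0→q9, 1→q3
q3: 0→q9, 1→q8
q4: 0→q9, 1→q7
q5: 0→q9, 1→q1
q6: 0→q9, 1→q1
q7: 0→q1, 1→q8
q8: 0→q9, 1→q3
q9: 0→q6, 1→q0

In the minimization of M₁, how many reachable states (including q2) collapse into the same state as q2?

Reachable states from the start: {q0,q1,q2,q3,q6,q7,q8,q9}. Unreachable: {q4,q5} — drop them.
P0 = {q9} | {q0,q1,q2,q3,q6,q7,q8}.
Split {q0,q1,q2,q3,q6,q7,q8} by δ(·,0) → {q0,q2,q3,q6,q8} and {q1,q7}.
Refine {q0,q2,q3,q6,q8} on symbol 1: members go to different blocks, giving {q2,q3,q8} and {q0,q6}.
The partition is now stable with 4 blocks: {q9} | {q2,q3,q8} | {q1,q7} | {q0,q6}.
The equivalence class containing q2 is {q2,q3,q8}, of size 3.

3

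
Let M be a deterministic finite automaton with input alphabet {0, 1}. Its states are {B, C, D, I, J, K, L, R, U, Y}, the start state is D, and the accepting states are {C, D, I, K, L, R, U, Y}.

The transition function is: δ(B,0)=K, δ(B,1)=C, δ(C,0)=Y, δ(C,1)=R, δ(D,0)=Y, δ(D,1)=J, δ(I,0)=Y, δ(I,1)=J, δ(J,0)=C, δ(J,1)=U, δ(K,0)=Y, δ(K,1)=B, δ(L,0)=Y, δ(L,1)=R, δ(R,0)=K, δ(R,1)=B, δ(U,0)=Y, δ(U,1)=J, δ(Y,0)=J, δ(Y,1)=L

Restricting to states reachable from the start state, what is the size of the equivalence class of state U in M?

2

States {I} cannot be reached from the start state, so discard them.
P0 = {C,D,K,L,R,U,Y} | {B,J}.
Refine {C,D,K,L,R,U,Y} on symbol 0: members go to different blocks, giving {C,D,K,L,R,U} and {Y}.
Split {C,D,K,L,R,U} by δ(·,0) → {C,D,K,L,U} and {R}.
Refine {C,D,K,L,U} on symbol 1: members go to different blocks, giving {D,K,U} and {C,L}.
On input 0, block {B,J} splits into {J} and {B}.
Split {D,K,U} by δ(·,1) → {D,U} and {K}.
The partition is now stable with 7 blocks: {D,U} | {J} | {Y} | {R} | {C,L} | {B} | {K}.
The equivalence class containing U is {D,U}, of size 2.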